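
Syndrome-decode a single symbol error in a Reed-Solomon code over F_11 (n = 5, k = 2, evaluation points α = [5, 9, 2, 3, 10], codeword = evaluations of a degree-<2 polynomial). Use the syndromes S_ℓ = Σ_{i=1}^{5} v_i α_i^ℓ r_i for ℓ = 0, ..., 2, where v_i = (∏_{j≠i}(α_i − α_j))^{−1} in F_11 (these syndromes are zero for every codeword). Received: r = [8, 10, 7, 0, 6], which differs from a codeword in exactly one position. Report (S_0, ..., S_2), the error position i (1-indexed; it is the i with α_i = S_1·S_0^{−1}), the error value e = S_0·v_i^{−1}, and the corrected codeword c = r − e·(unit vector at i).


S = (1, 9, 4), error at position 2, error magnitude e = 8, c = [8, 2, 7, 0, 6].

Step 1: column multipliers v_i = (∏_{j≠i}(α_i − α_j))^{−1} mod 11.
  i = 1 (α = 5): (5−9)(5−2)(5−3)(5−10) = (−4)·3·2·(−5) = 120 ≡ 10, so v_1 = 10^{−1} = 10 (mod 11).
  i = 2 (α = 9): (9−5)(9−2)(9−3)(9−10) = 4·7·6·(−1) = −168 ≡ 8, so v_2 = 8^{−1} = 7 (mod 11).
  i = 3 (α = 2): (2−5)(2−9)(2−3)(2−10) = (−3)·(−7)·(−1)·(−8) = 168 ≡ 3, so v_3 = 3^{−1} = 4 (mod 11).
  i = 4 (α = 3): (3−5)(3−9)(3−2)(3−10) = (−2)·(−6)·1·(−7) = −84 ≡ 4, so v_4 = 4^{−1} = 3 (mod 11).
  i = 5 (α = 10): (10−5)(10−9)(10−2)(10−3) = 5·1·8·7 = 280 ≡ 5, so v_5 = 5^{−1} = 9 (mod 11).
  v = [10, 7, 4, 3, 9].
Step 2: syndromes of r = [8, 10, 7, 0, 6] (all sums mod 11).
  S_0 = Σ v_i r_i = 10·8 + 7·10 + 4·7 + 3·0 + 9·6 = 232 ≡ 1.
  S_1 = Σ v_i α_i r_i = 10·5·8 + 7·9·10 + 4·2·7 + 3·3·0 + 9·10·6 = 1626 ≡ 9.
  α_i^2 mod 11 = [3, 4, 4, 9, 1].
  S_2 = Σ v_i α_i^2 r_i = 10·3·8 + 7·4·10 + 4·4·7 + 3·9·0 + 9·1·6 = 686 ≡ 4.
  S = (1, 9, 4) ≠ 0, so r is not a codeword (an error is present).
Step 3: locate the error. For a single error e at position i, S_ℓ = v_i·e·α_i^ℓ, so α_err = S_1/S_0.
  S_0^{−1} = 1^{−1} = 1 (mod 11), so α_err = 9·1 = 9 ≡ 9 = α_2. Error position i = 2.
  Consistency check: S_2/S_1 = 4·5 = 20 ≡ 9 = α_err ✓ (single-error assumption holds).
Step 4: error magnitude e = S_0/v_2 = S_0·∏_{j≠2}(α_2 − α_j) = 1·8 = 8 ≡ 8 (mod 11).
Step 5: correct position 2: c_2 = r_2 − e = 10 − 8 ≡ 2 (mod 11). Hence c = [8, 2, 7, 0, 6].
  Check: interpolating c through the α_i gives m(x) = 10 + 4·x (degree < 2) with m(α_i) = c_i for every i, so c is indeed a codeword.


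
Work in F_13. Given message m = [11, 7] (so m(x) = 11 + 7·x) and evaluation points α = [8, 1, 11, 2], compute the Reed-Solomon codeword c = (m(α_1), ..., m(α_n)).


c = [2, 5, 10, 12]

Message polynomial: m(x) = 11 + 7·x (mod 13).
For each evaluation point α_i, compute m(α_i) mod 13:
  α_1 = 8: Horner steps 7 → 2, so m(8) = 2.
  α_2 = 1: Horner steps 7 → 5, so m(1) = 5.
  α_3 = 11: Horner steps 7 → 10, so m(11) = 10.
  α_4 = 2: Horner steps 7 → 12, so m(2) = 12.
Codeword c = [2, 5, 10, 12] ∈ F_13^4.


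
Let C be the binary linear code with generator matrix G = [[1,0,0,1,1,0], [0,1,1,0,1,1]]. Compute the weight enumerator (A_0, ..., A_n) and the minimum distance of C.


Weight distribution: A_0 = 1, A_3 = 1, A_4 = 1, A_5 = 1. Minimum distance d = 3.

Enumerate all 2^2 = 4 messages m ∈ F_2^2.
For each, compute codeword c = mG in F_2^6, then tally its weight.
  m = 00 → c = 000000, weight = 0.
  m = 10 → c = 100110, weight = 3.
  m = 01 → c = 011011, weight = 4.
  m = 11 → c = 111101, weight = 5.
Tally weights:
  weight 0: 1 codewords.
  weight 3: 1 codewords.
  weight 4: 1 codewords.
  weight 5: 1 codewords.
Minimum distance d = smallest w > 0 with A_w > 0 = 3.
Sanity: Σ A_w = 4 = 2^2 = 4 ✓.


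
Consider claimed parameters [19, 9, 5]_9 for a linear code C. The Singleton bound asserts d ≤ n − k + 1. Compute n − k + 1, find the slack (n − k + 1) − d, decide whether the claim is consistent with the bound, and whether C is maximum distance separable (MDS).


Singleton RHS = n − k + 1 = 11, slack = 6, bound satisfied, not MDS.

Singleton bound: d ≤ n − k + 1.
Here n = 19, k = 9, so n − k + 1 = 11.
Given d = 5, check d ≤ 11: YES.
Slack = (n − k + 1) − d = 6.
The code is NOT MDS (slack = 6 > 0).
Description: the claimed parameters are [19, 9, 5]_9; such a code would be non-MDS.


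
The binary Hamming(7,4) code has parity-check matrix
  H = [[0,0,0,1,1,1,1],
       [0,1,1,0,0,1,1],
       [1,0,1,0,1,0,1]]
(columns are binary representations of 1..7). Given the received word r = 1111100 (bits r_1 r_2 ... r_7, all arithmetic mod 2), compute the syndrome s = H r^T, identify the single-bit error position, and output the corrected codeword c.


s = (0, 0, 1)^T, error position = 1, corrected codeword c = 0111100

Compute s = H r^T mod 2 one row at a time:
  s_1 = 1 + 1 + 0 + 0 = 2 ≡ 0 (mod 2).
  s_2 = 1 + 1 + 0 + 0 = 2 ≡ 0 (mod 2).
  s_3 = 1 + 1 + 1 + 0 = 3 ≡ 1 (mod 2).
s = (0, 0, 1)^T — this equals column 1 of H (binary 001), so error is at position 1.
Correct: flip bit 1 of r = 1111100 to get c = 0111100.


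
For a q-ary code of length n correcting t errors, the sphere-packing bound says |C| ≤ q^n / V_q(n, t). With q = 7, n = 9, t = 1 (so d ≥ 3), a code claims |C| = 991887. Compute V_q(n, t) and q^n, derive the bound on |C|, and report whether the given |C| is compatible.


V_q(n, t) = 55, q^n = 40353607, Hamming bound = 733701, |C| = 991887 > bound (violated).

Step 1: Compute V_q(n, t) = Σ_{j=0}^1 C(n, j) (q−1)^j.
  j = 0: C(9,0)·(6)^0 = 1·1 = 1.
  j = 1: C(9,1)·(6)^1 = 9·6 = 54.
  V_q(n, t) = 1 + 54 = 55.
Step 2: q^n = 7^9 = 40353607.
Step 3: Hamming bound ⌊q^n / V_q(n,t)⌋ = ⌊40353607/55⌋ = 733701.
Step 4: Compare |C| = 991887 to 733701: violated.
The claimed |C| lies above the Hamming bound, so no 7-ary code of length 9 with d ≥ 3 can have 991887 codewords.


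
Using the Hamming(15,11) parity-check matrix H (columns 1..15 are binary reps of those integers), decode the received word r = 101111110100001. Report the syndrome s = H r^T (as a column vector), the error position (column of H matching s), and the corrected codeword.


s = (1, 1, 1, 1)^T, error position = 15, corrected codeword c = 101111110100000

Compute s = H r^T mod 2 one row at a time:
  s_1 = 1 + 0 + 1 + 0 + 0 + 0 + 0 + 1 = 3 ≡ 1 (mod 2).
  s_2 = 1 + 1 + 1 + 1 + 0 + 0 + 0 + 1 = 5 ≡ 1 (mod 2).
  s_3 = 0 + 1 + 1 + 1 + 1 + 0 + 0 + 1 = 5 ≡ 1 (mod 2).
  s_4 = 1 + 1 + 1 + 1 + 0 + 0 + 0 + 1 = 5 ≡ 1 (mod 2).
s = (1, 1, 1, 1)^T — this equals column 15 of H (binary 1111), so error is at position 15.
Correct: flip bit 15 of r = 101111110100001 to get c = 101111110100000.


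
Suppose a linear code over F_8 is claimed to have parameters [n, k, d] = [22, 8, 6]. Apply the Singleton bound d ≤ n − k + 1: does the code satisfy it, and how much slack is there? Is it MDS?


Singleton RHS = n − k + 1 = 15, slack = 9, bound satisfied, not MDS.

Singleton bound: d ≤ n − k + 1.
Here n = 22, k = 8, so n − k + 1 = 15.
Given d = 6, check d ≤ 15: YES.
Slack = (n − k + 1) − d = 9.
The code is NOT MDS (slack = 9 > 0).
Description: the claimed parameters are [22, 8, 6]_8; such a code would be non-MDS.


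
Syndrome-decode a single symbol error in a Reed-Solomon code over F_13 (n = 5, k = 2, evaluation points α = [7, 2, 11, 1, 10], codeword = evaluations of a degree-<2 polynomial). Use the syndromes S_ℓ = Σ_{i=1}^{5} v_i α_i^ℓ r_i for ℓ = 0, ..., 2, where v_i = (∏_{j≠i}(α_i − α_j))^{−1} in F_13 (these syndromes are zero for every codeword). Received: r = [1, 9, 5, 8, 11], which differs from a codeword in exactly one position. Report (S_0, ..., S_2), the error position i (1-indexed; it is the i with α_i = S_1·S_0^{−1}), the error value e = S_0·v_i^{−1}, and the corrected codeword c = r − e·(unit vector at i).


S = (4, 1, 10), error at position 5, error magnitude e = 7, c = [1, 9, 5, 8, 4].

Step 1: column multipliers v_i = (∏_{j≠i}(α_i − α_j))^{−1} mod 13.
  i = 1 (α = 7): (7−2)(7−11)(7−1)(7−10) = 5·(−4)·6·(−3) = 360 ≡ 9, so v_1 = 9^{−1} = 3 (mod 13).
  i = 2 (α = 2): (2−7)(2−11)(2−1)(2−10) = (−5)·(−9)·1·(−8) = −360 ≡ 4, so v_2 = 4^{−1} = 10 (mod 13).
  i = 3 (α = 11): (11−7)(11−2)(11−1)(11−10) = 4·9·10·1 = 360 ≡ 9, so v_3 = 9^{−1} = 3 (mod 13).
  i = 4 (α = 1): (1−7)(1−2)(1−11)(1−10) = (−6)·(−1)·(−10)·(−9) = 540 ≡ 7, so v_4 = 7^{−1} = 2 (mod 13).
  i = 5 (α = 10): (10−7)(10−2)(10−11)(10−1) = 3·8·(−1)·9 = −216 ≡ 5, so v_5 = 5^{−1} = 8 (mod 13).
  v = [3, 10, 3, 2, 8].
Step 2: syndromes of r = [1, 9, 5, 8, 11] (all sums mod 13).
  S_0 = Σ v_i r_i = 3·1 + 10·9 + 3·5 + 2·8 + 8·11 = 212 ≡ 4.
  S_1 = Σ v_i α_i r_i = 3·7·1 + 10·2·9 + 3·11·5 + 2·1·8 + 8·10·11 = 1262 ≡ 1.
  α_i^2 mod 13 = [10, 4, 4, 1, 9].
  S_2 = Σ v_i α_i^2 r_i = 3·10·1 + 10·4·9 + 3·4·5 + 2·1·8 + 8·9·11 = 1258 ≡ 10.
  S = (4, 1, 10) ≠ 0, so r is not a codeword (an error is present).
Step 3: locate the error. For a single error e at position i, S_ℓ = v_i·e·α_i^ℓ, so α_err = S_1/S_0.
  S_0^{−1} = 4^{−1} = 10 (mod 13), so α_err = 1·10 = 10 ≡ 10 = α_5. Error position i = 5.
  Consistency check: S_2/S_1 = 10·1 = 10 ≡ 10 = α_err ✓ (single-error assumption holds).
Step 4: error magnitude e = S_0/v_5 = S_0·∏_{j≠5}(α_5 − α_j) = 4·5 = 20 ≡ 7 (mod 13).
Step 5: correct position 5: c_5 = r_5 − e = 11 − 7 ≡ 4 (mod 13). Hence c = [1, 9, 5, 8, 4].
  Check: interpolating c through the α_i gives m(x) = 7 + 1·x (degree < 2) with m(α_i) = c_i for every i, so c is indeed a codeword.


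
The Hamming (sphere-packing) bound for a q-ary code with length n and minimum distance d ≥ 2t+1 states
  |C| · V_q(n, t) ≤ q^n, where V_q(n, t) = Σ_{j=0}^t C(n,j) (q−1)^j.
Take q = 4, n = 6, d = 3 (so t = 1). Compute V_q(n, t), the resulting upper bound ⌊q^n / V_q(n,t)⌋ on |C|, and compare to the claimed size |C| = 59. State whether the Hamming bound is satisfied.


V_q(n, t) = 19, q^n = 4096, Hamming bound = 215, |C| = 59 ≤ bound (satisfied).

Step 1: Compute V_q(n, t) = Σ_{j=0}^1 C(n, j) (q−1)^j.
  j = 0: C(6,0)·(3)^0 = 1·1 = 1.
  j = 1: C(6,1)·(3)^1 = 6·3 = 18.
  V_q(n, t) = 1 + 18 = 19.
Step 2: q^n = 4^6 = 4096.
Step 3: Hamming bound ⌊q^n / V_q(n,t)⌋ = ⌊4096/19⌋ = 215.
Step 4: Compare |C| = 59 to 215: satisfied.
The claimed |C| lies below the Hamming bound.


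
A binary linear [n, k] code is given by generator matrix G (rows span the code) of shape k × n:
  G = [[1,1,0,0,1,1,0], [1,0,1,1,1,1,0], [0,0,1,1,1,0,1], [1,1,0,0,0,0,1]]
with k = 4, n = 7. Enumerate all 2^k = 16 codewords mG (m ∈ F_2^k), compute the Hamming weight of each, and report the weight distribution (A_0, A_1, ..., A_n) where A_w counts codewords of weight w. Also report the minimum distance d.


Weight distribution: A_0 = 1, A_2 = 2, A_3 = 6, A_4 = 3, A_5 = 2, A_6 = 2. Minimum distance d = 2.

Enumerate all 2^4 = 16 messages m ∈ F_2^4.
For each, compute codeword c = mG in F_2^7, then tally its weight.
  m = 0000 → c = 0000000, weight = 0.
  m = 1000 → c = 1100110, weight = 4.
  m = 0100 → c = 1011110, weight = 5.
  m = 1100 → c = 0111000, weight = 3.
  m = 0010 → c = 0011101, weight = 4.
  m = 1010 → c = 1111011, weight = 6.
  m = 0110 → c = 1000011, weight = 3.
  m = 1110 → c = 0100101, weight = 3.
  m = 0001 → c = 1100001, weight = 3.
  m = 1001 → c = 0000111, weight = 3.
  m = 0101 → c = 0111111, weight = 6.
  m = 1101 → c = 1011001, weight = 4.
  m = 0011 → c = 1111100, weight = 5.
  m = 1011 → c = 0011010, weight = 3.
  m = 0111 → c = 0100010, weight = 2.
  m = 1111 → c = 1000100, weight = 2.
Tally weights:
  weight 0: 1 codewords.
  weight 2: 2 codewords.
  weight 3: 6 codewords.
  weight 4: 3 codewords.
  weight 5: 2 codewords.
  weight 6: 2 codewords.
Minimum distance d = smallest w > 0 with A_w > 0 = 2.
Sanity: Σ A_w = 16 = 2^4 = 16 ✓.


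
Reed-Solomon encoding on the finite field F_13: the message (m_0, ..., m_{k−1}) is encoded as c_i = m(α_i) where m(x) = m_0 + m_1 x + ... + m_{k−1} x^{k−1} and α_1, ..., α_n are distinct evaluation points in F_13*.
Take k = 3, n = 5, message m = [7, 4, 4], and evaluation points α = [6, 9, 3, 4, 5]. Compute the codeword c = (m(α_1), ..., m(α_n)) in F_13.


c = [6, 3, 3, 9, 10]

Message polynomial: m(x) = 7 + 4·x + 4·x^2 (mod 13).
For each evaluation point α_i, compute m(α_i) mod 13:
  α_1 = 6: Horner steps 4 → 2 → 6, so m(6) = 6.
  α_2 = 9: Horner steps 4 → 1 → 3, so m(9) = 3.
  α_3 = 3: Horner steps 4 → 3 → 3, so m(3) = 3.
  α_4 = 4: Horner steps 4 → 7 → 9, so m(4) = 9.
  α_5 = 5: Horner steps 4 → 11 → 10, so m(5) = 10.
Codeword c = [6, 3, 3, 9, 10] ∈ F_13^5.


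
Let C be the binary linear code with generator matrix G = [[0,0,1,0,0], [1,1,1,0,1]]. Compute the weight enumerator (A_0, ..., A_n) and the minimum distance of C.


Weight distribution: A_0 = 1, A_1 = 1, A_3 = 1, A_4 = 1. Minimum distance d = 1.

Enumerate all 2^2 = 4 messages m ∈ F_2^2.
For each, compute codeword c = mG in F_2^5, then tally its weight.
  m = 00 → c = 00000, weight = 0.
  m = 10 → c = 00100, weight = 1.
  m = 01 → c = 11101, weight = 4.
  m = 11 → c = 11001, weight = 3.
Tally weights:
  weight 0: 1 codewords.
  weight 1: 1 codewords.
  weight 3: 1 codewords.
  weight 4: 1 codewords.
Minimum distance d = smallest w > 0 with A_w > 0 = 1.
Sanity: Σ A_w = 4 = 2^2 = 4 ✓.


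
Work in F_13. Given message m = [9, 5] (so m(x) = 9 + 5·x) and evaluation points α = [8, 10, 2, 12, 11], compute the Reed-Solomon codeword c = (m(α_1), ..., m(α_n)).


c = [10, 7, 6, 4, 12]

Message polynomial: m(x) = 9 + 5·x (mod 13).
For each evaluation point α_i, compute m(α_i) mod 13:
  α_1 = 8: Horner steps 5 → 10, so m(8) = 10.
  α_2 = 10: Horner steps 5 → 7, so m(10) = 7.
  α_3 = 2: Horner steps 5 → 6, so m(2) = 6.
  α_4 = 12: Horner steps 5 → 4, so m(12) = 4.
  α_5 = 11: Horner steps 5 → 12, so m(11) = 12.
Codeword c = [10, 7, 6, 4, 12] ∈ F_13^5.


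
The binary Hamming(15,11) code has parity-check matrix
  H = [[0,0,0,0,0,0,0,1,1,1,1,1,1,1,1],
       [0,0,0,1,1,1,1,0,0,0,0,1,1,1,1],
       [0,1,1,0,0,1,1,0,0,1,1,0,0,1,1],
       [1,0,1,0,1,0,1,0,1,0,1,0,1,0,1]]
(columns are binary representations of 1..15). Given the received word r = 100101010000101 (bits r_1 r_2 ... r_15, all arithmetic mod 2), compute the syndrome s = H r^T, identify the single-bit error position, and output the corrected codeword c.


s = (1, 0, 0, 1)^T, error position = 9, corrected codeword c = 100101011000101

Compute s = H r^T mod 2 one row at a time:
  s_1 = 1 + 0 + 0 + 0 + 0 + 1 + 0 + 1 = 3 ≡ 1 (mod 2).
  s_2 = 1 + 0 + 1 + 0 + 0 + 1 + 0 + 1 = 4 ≡ 0 (mod 2).
  s_3 = 0 + 0 + 1 + 0 + 0 + 0 + 0 + 1 = 2 ≡ 0 (mod 2).
  s_4 = 1 + 0 + 0 + 0 + 0 + 0 + 1 + 1 = 3 ≡ 1 (mod 2).
s = (1, 0, 0, 1)^T — this equals column 9 of H (binary 1001), so error is at position 9.
Correct: flip bit 9 of r = 100101010000101 to get c = 100101011000101.


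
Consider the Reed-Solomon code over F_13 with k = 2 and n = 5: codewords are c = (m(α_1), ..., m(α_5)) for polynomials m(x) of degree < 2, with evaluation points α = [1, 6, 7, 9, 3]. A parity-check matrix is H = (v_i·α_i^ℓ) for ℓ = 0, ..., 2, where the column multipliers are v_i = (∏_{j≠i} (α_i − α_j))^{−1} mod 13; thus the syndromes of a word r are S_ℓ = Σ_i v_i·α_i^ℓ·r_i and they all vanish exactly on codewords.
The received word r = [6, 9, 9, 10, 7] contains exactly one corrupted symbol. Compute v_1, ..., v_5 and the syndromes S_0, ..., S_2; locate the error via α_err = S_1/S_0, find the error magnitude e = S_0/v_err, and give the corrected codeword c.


S = (12, 7, 3), error at position 2, error magnitude e = 7, c = [6, 2, 9, 10, 7].

Step 1: column multipliers v_i = (∏_{j≠i}(α_i − α_j))^{−1} mod 13.
  i = 1 (α = 1): (1−6)(1−7)(1−9)(1−3) = (−5)·(−6)·(−8)·(−2) = 480 ≡ 12, so v_1 = 12^{−1} = 12 (mod 13).
  i = 2 (α = 6): (6−1)(6−7)(6−9)(6−3) = 5·(−1)·(−3)·3 = 45 ≡ 6, so v_2 = 6^{−1} = 11 (mod 13).
  i = 3 (α = 7): (7−1)(7−6)(7−9)(7−3) = 6·1·(−2)·4 = −48 ≡ 4, so v_3 = 4^{−1} = 10 (mod 13).
  i = 4 (α = 9): (9−1)(9−6)(9−7)(9−3) = 8·3·2·6 = 288 ≡ 2, so v_4 = 2^{−1} = 7 (mod 13).
  i = 5 (α = 3): (3−1)(3−6)(3−7)(3−9) = 2·(−3)·(−4)·(−6) = −144 ≡ 12, so v_5 = 12^{−1} = 12 (mod 13).
  v = [12, 11, 10, 7, 12].
Step 2: syndromes of r = [6, 9, 9, 10, 7] (all sums mod 13).
  S_0 = Σ v_i r_i = 12·6 + 11·9 + 10·9 + 7·10 + 12·7 = 415 ≡ 12.
  S_1 = Σ v_i α_i r_i = 12·1·6 + 11·6·9 + 10·7·9 + 7·9·10 + 12·3·7 = 2178 ≡ 7.
  α_i^2 mod 13 = [1, 10, 10, 3, 9].
  S_2 = Σ v_i α_i^2 r_i = 12·1·6 + 11·10·9 + 10·10·9 + 7·3·10 + 12·9·7 = 2928 ≡ 3.
  S = (12, 7, 3) ≠ 0, so r is not a codeword (an error is present).
Step 3: locate the error. For a single error e at position i, S_ℓ = v_i·e·α_i^ℓ, so α_err = S_1/S_0.
  S_0^{−1} = 12^{−1} = 12 (mod 13), so α_err = 7·12 = 84 ≡ 6 = α_2. Error position i = 2.
  Consistency check: S_2/S_1 = 3·2 = 6 ≡ 6 = α_err ✓ (single-error assumption holds).
Step 4: error magnitude e = S_0/v_2 = S_0·∏_{j≠2}(α_2 − α_j) = 12·6 = 72 ≡ 7 (mod 13).
Step 5: correct position 2: c_2 = r_2 − e = 9 − 7 ≡ 2 (mod 13). Hence c = [6, 2, 9, 10, 7].
  Check: interpolating c through the α_i gives m(x) = 12 + 7·x (degree < 2) with m(α_i) = c_i for every i, so c is indeed a codeword.


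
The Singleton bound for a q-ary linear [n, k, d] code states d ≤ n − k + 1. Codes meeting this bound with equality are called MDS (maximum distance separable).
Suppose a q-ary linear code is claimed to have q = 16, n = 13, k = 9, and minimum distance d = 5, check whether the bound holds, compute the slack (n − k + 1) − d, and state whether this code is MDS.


Singleton RHS = n − k + 1 = 5, slack = 0, bound satisfied, MDS.

Singleton bound: d ≤ n − k + 1.
Here n = 13, k = 9, so n − k + 1 = 5.
Given d = 5, check d ≤ 5: YES.
Slack = (n − k + 1) − d = 0.
The code is MDS (slack = 0).
Description: the claimed parameters are [13, 9, 5]_16; such a code would be MDS (meets Singleton bound).


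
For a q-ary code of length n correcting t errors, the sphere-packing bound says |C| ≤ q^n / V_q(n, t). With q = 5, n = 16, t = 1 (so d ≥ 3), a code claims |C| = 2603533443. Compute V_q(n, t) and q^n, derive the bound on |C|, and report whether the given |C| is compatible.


V_q(n, t) = 65, q^n = 152587890625, Hamming bound = 2347506009, |C| = 2603533443 > bound (violated).

Step 1: Compute V_q(n, t) = Σ_{j=0}^1 C(n, j) (q−1)^j.
  j = 0: C(16,0)·(4)^0 = 1·1 = 1.
  j = 1: C(16,1)·(4)^1 = 16·4 = 64.
  V_q(n, t) = 1 + 64 = 65.
Step 2: q^n = 5^16 = 152587890625.
Step 3: Hamming bound ⌊q^n / V_q(n,t)⌋ = ⌊152587890625/65⌋ = 2347506009.
Step 4: Compare |C| = 2603533443 to 2347506009: violated.
The claimed |C| lies above the Hamming bound, so no 5-ary code of length 16 with d ≥ 3 can have 2603533443 codewords.


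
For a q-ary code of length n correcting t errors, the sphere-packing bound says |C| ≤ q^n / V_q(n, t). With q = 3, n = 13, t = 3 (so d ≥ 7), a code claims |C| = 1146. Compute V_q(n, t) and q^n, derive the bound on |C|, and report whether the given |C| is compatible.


V_q(n, t) = 2627, q^n = 1594323, Hamming bound = 606, |C| = 1146 > bound (violated).

Step 1: Compute V_q(n, t) = Σ_{j=0}^3 C(n, j) (q−1)^j.
  j = 0: C(13,0)·(2)^0 = 1·1 = 1.
  j = 1: C(13,1)·(2)^1 = 13·2 = 26.
  j = 2: C(13,2)·(2)^2 = 78·4 = 312.
  j = 3: C(13,3)·(2)^3 = 286·8 = 2288.
  V_q(n, t) = 1 + 26 + 312 + 2288 = 2627.
Step 2: q^n = 3^13 = 1594323.
Step 3: Hamming bound ⌊q^n / V_q(n,t)⌋ = ⌊1594323/2627⌋ = 606.
Step 4: Compare |C| = 1146 to 606: violated.
The claimed |C| lies above the Hamming bound, so no 3-ary code of length 13 with d ≥ 7 can have 1146 codewords.


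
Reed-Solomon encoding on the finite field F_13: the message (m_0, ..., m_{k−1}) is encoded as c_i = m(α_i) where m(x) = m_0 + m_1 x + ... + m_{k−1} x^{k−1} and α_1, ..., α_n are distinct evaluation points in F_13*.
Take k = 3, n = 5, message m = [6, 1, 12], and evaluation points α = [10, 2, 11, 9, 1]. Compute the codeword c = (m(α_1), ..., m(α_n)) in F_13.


c = [7, 4, 0, 12, 6]

Message polynomial: m(x) = 6 + 1·x + 12·x^2 (mod 13).
For each evaluation point α_i, compute m(α_i) mod 13:
  α_1 = 10: Horner steps 12 → 4 → 7, so m(10) = 7.
  α_2 = 2: Horner steps 12 → 12 → 4, so m(2) = 4.
  α_3 = 11: Horner steps 12 → 3 → 0, so m(11) = 0.
  α_4 = 9: Horner steps 12 → 5 → 12, so m(9) = 12.
  α_5 = 1: Horner steps 12 → 0 → 6, so m(1) = 6.
Codeword c = [7, 4, 0, 12, 6] ∈ F_13^5.


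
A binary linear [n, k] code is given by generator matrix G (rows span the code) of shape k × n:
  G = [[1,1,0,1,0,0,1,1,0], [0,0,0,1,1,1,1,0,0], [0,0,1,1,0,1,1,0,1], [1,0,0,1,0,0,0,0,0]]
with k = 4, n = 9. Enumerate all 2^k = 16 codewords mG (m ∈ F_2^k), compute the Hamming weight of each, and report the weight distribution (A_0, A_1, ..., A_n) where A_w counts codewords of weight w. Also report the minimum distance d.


Weight distribution: A_0 = 1, A_2 = 1, A_3 = 2, A_4 = 2, A_5 = 6, A_6 = 3, A_8 = 1. Minimum distance d = 2.

Enumerate all 2^4 = 16 messages m ∈ F_2^4.
For each, compute codeword c = mG in F_2^9, then tally its weight.
  m = 0000 → c = 000000000, weight = 0.
  m = 1000 → c = 110100110, weight = 5.
  m = 0100 → c = 000111100, weight = 4.
  m = 1100 → c = 110011010, weight = 5.
  m = 0010 → c = 001101101, weight = 5.
  m = 1010 → c = 111001011, weight = 6.
  m = 0110 → c = 001010001, weight = 3.
  m = 1110 → c = 111110111, weight = 8.
  m = 0001 → c = 100100000, weight = 2.
  m = 1001 → c = 010000110, weight = 3.
  m = 0101 → c = 100011100, weight = 4.
  m = 1101 → c = 010111010, weight = 5.
  m = 0011 → c = 101001101, weight = 5.
  m = 1011 → c = 011101011, weight = 6.
  m = 0111 → c = 101110001, weight = 5.
  m = 1111 → c = 011010111, weight = 6.
Tally weights:
  weight 0: 1 codewords.
  weight 2: 1 codewords.
  weight 3: 2 codewords.
  weight 4: 2 codewords.
  weight 5: 6 codewords.
  weight 6: 3 codewords.
  weight 8: 1 codewords.
Minimum distance d = smallest w > 0 with A_w > 0 = 2.
Sanity: Σ A_w = 16 = 2^4 = 16 ✓.


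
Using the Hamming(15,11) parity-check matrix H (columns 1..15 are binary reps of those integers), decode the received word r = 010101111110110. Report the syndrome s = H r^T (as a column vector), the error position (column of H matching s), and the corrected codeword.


s = (0, 1, 0, 0)^T, error position = 4, corrected codeword c = 010001111110110

Compute s = H r^T mod 2 one row at a time:
  s_1 = 1 + 1 + 1 + 1 + 0 + 1 + 1 + 0 = 6 ≡ 0 (mod 2).
  s_2 = 1 + 0 + 1 + 1 + 0 + 1 + 1 + 0 = 5 ≡ 1 (mod 2).
  s_3 = 1 + 0 + 1 + 1 + 1 + 1 + 1 + 0 = 6 ≡ 0 (mod 2).
  s_4 = 0 + 0 + 0 + 1 + 1 + 1 + 1 + 0 = 4 ≡ 0 (mod 2).
s = (0, 1, 0, 0)^T — this equals column 4 of H (binary 0100), so error is at position 4.
Correct: flip bit 4 of r = 010101111110110 to get c = 010001111110110.


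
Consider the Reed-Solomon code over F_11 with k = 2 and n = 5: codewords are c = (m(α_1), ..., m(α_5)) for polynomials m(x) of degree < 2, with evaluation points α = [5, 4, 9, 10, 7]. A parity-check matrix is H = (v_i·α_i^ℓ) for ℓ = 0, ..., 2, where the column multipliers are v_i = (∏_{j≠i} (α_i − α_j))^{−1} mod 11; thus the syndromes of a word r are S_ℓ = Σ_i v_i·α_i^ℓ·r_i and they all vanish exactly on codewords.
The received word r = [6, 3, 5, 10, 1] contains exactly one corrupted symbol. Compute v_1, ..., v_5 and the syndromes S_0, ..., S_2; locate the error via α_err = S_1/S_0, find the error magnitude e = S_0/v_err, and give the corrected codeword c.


S = (5, 1, 9), error at position 3, error magnitude e = 9, c = [6, 3, 7, 10, 1].

Step 1: column multipliers v_i = (∏_{j≠i}(α_i − α_j))^{−1} mod 11.
  i = 1 (α = 5): (5−4)(5−9)(5−10)(5−7) = 1·(−4)·(−5)·(−2) = −40 ≡ 4, so v_1 = 4^{−1} = 3 (mod 11).
  i = 2 (α = 4): (4−5)(4−9)(4−10)(4−7) = (−1)·(−5)·(−6)·(−3) = 90 ≡ 2, so v_2 = 2^{−1} = 6 (mod 11).
  i = 3 (α = 9): (9−5)(9−4)(9−10)(9−7) = 4·5·(−1)·2 = −40 ≡ 4, so v_3 = 4^{−1} = 3 (mod 11).
  i = 4 (α = 10): (10−5)(10−4)(10−9)(10−7) = 5·6·1·3 = 90 ≡ 2, so v_4 = 2^{−1} = 6 (mod 11).
  i = 5 (α = 7): (7−5)(7−4)(7−9)(7−10) = 2·3·(−2)·(−3) = 36 ≡ 3, so v_5 = 3^{−1} = 4 (mod 11).
  v = [3, 6, 3, 6, 4].
Step 2: syndromes of r = [6, 3, 5, 10, 1] (all sums mod 11).
  S_0 = Σ v_i r_i = 3·6 + 6·3 + 3·5 + 6·10 + 4·1 = 115 ≡ 5.
  S_1 = Σ v_i α_i r_i = 3·5·6 + 6·4·3 + 3·9·5 + 6·10·10 + 4·7·1 = 925 ≡ 1.
  α_i^2 mod 11 = [3, 5, 4, 1, 5].
  S_2 = Σ v_i α_i^2 r_i = 3·3·6 + 6·5·3 + 3·4·5 + 6·1·10 + 4·5·1 = 284 ≡ 9.
  S = (5, 1, 9) ≠ 0, so r is not a codeword (an error is present).
Step 3: locate the error. For a single error e at position i, S_ℓ = v_i·e·α_i^ℓ, so α_err = S_1/S_0.
  S_0^{−1} = 5^{−1} = 9 (mod 11), so α_err = 1·9 = 9 ≡ 9 = α_3. Error position i = 3.
  Consistency check: S_2/S_1 = 9·1 = 9 ≡ 9 = α_err ✓ (single-error assumption holds).
Step 4: error magnitude e = S_0/v_3 = S_0·∏_{j≠3}(α_3 − α_j) = 5·4 = 20 ≡ 9 (mod 11).
Step 5: correct position 3: c_3 = r_3 − e = 5 − 9 ≡ 7 (mod 11). Hence c = [6, 3, 7, 10, 1].
  Check: interpolating c through the α_i gives m(x) = 2 + 3·x (degree < 2) with m(α_i) = c_i for every i, so c is indeed a codeword.


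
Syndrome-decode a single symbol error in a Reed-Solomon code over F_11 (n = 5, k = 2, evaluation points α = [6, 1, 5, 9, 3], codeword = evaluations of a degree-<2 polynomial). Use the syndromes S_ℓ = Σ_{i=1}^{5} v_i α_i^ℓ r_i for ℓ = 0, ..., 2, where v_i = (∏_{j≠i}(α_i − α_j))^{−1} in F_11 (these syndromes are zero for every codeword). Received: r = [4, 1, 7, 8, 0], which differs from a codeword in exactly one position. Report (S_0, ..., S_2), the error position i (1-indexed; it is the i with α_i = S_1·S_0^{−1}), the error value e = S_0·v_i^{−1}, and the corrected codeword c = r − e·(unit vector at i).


S = (3, 4, 9), error at position 3, error magnitude e = 8, c = [4, 1, 10, 8, 0].

Step 1: column multipliers v_i = (∏_{j≠i}(α_i − α_j))^{−1} mod 11.
  i = 1 (α = 6): (6−1)(6−5)(6−9)(6−3) = 5·1·(−3)·3 = −45 ≡ 10, so v_1 = 10^{−1} = 10 (mod 11).
  i = 2 (α = 1): (1−6)(1−5)(1−9)(1−3) = (−5)·(−4)·(−8)·(−2) = 320 ≡ 1, so v_2 = 1^{−1} = 1 (mod 11).
  i = 3 (α = 5): (5−6)(5−1)(5−9)(5−3) = (−1)·4·(−4)·2 = 32 ≡ 10, so v_3 = 10^{−1} = 10 (mod 11).
  i = 4 (α = 9): (9−6)(9−1)(9−5)(9−3) = 3·8·4·6 = 576 ≡ 4, so v_4 = 4^{−1} = 3 (mod 11).
  i = 5 (α = 3): (3−6)(3−1)(3−5)(3−9) = (−3)·2·(−2)·(−6) = −72 ≡ 5, so v_5 = 5^{−1} = 9 (mod 11).
  v = [10, 1, 10, 3, 9].
Step 2: syndromes of r = [4, 1, 7, 8, 0] (all sums mod 11).
  S_0 = Σ v_i r_i = 10·4 + 1·1 + 10·7 + 3·8 + 9·0 = 135 ≡ 3.
  S_1 = Σ v_i α_i r_i = 10·6·4 + 1·1·1 + 10·5·7 + 3·9·8 + 9·3·0 = 807 ≡ 4.
  α_i^2 mod 11 = [3, 1, 3, 4, 9].
  S_2 = Σ v_i α_i^2 r_i = 10·3·4 + 1·1·1 + 10·3·7 + 3·4·8 + 9·9·0 = 427 ≡ 9.
  S = (3, 4, 9) ≠ 0, so r is not a codeword (an error is present).
Step 3: locate the error. For a single error e at position i, S_ℓ = v_i·e·α_i^ℓ, so α_err = S_1/S_0.
  S_0^{−1} = 3^{−1} = 4 (mod 11), so α_err = 4·4 = 16 ≡ 5 = α_3. Error position i = 3.
  Consistency check: S_2/S_1 = 9·3 = 27 ≡ 5 = α_err ✓ (single-error assumption holds).
Step 4: error magnitude e = S_0/v_3 = S_0·∏_{j≠3}(α_3 − α_j) = 3·10 = 30 ≡ 8 (mod 11).
Step 5: correct position 3: c_3 = r_3 − e = 7 − 8 ≡ 10 (mod 11). Hence c = [4, 1, 10, 8, 0].
  Check: interpolating c through the α_i gives m(x) = 7 + 5·x (degree < 2) with m(α_i) = c_i for every i, so c is indeed a codeword.


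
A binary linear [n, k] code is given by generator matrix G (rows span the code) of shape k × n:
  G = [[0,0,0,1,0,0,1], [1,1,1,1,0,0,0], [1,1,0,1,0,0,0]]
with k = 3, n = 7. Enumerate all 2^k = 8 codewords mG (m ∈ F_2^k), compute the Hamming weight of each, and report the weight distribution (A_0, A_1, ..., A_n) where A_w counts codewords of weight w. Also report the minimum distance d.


Weight distribution: A_0 = 1, A_1 = 1, A_2 = 1, A_3 = 3, A_4 = 2. Minimum distance d = 1.

Enumerate all 2^3 = 8 messages m ∈ F_2^3.
For each, compute codeword c = mG in F_2^7, then tally its weight.
  m = 000 → c = 0000000, weight = 0.
  m = 100 → c = 0001001, weight = 2.
  m = 010 → c = 1111000, weight = 4.
  m = 110 → c = 1110001, weight = 4.
  m = 001 → c = 1101000, weight = 3.
  m = 101 → c = 1100001, weight = 3.
  m = 011 → c = 0010000, weight = 1.
  m = 111 → c = 0011001, weight = 3.
Tally weights:
  weight 0: 1 codewords.
  weight 1: 1 codewords.
  weight 2: 1 codewords.
  weight 3: 3 codewords.
  weight 4: 2 codewords.
Minimum distance d = smallest w > 0 with A_w > 0 = 1.
Sanity: Σ A_w = 8 = 2^3 = 8 ✓.


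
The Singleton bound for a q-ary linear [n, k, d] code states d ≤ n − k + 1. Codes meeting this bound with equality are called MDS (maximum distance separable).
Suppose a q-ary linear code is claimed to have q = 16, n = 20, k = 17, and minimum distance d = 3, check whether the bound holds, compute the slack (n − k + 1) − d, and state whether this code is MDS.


Singleton RHS = n − k + 1 = 4, slack = 1, bound satisfied, not MDS.

Singleton bound: d ≤ n − k + 1.
Here n = 20, k = 17, so n − k + 1 = 4.
Given d = 3, check d ≤ 4: YES.
Slack = (n − k + 1) − d = 1.
The code is NOT MDS (slack = 1 > 0).
Description: the claimed parameters are [20, 17, 3]_16; such a code would be non-MDS.


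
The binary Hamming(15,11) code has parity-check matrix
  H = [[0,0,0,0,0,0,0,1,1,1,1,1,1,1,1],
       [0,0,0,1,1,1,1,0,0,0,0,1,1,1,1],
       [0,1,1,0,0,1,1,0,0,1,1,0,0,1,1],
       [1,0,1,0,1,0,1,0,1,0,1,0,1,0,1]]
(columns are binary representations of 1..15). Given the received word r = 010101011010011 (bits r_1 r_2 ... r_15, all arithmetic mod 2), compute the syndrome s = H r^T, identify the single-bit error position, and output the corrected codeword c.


s = (1, 0, 1, 1)^T, error position = 11, corrected codeword c = 010101011000011

Compute s = H r^T mod 2 one row at a time:
  s_1 = 1 + 1 + 0 + 1 + 0 + 0 + 1 + 1 = 5 ≡ 1 (mod 2).
  s_2 = 1 + 0 + 1 + 0 + 0 + 0 + 1 + 1 = 4 ≡ 0 (mod 2).
  s_3 = 1 + 0 + 1 + 0 + 0 + 1 + 1 + 1 = 5 ≡ 1 (mod 2).
  s_4 = 0 + 0 + 0 + 0 + 1 + 1 + 0 + 1 = 3 ≡ 1 (mod 2).
s = (1, 0, 1, 1)^T — this equals column 11 of H (binary 1011), so error is at position 11.
Correct: flip bit 11 of r = 010101011010011 to get c = 010101011000011.


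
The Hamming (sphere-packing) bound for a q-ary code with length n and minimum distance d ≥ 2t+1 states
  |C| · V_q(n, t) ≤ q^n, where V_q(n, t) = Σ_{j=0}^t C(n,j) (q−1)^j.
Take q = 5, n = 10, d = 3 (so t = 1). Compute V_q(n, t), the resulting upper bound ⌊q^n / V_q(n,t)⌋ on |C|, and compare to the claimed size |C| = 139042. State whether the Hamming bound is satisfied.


V_q(n, t) = 41, q^n = 9765625, Hamming bound = 238185, |C| = 139042 ≤ bound (satisfied).

Step 1: Compute V_q(n, t) = Σ_{j=0}^1 C(n, j) (q−1)^j.
  j = 0: C(10,0)·(4)^0 = 1·1 = 1.
  j = 1: C(10,1)·(4)^1 = 10·4 = 40.
  V_q(n, t) = 1 + 40 = 41.
Step 2: q^n = 5^10 = 9765625.
Step 3: Hamming bound ⌊q^n / V_q(n,t)⌋ = ⌊9765625/41⌋ = 238185.
Step 4: Compare |C| = 139042 to 238185: satisfied.
The claimed |C| lies below the Hamming bound.


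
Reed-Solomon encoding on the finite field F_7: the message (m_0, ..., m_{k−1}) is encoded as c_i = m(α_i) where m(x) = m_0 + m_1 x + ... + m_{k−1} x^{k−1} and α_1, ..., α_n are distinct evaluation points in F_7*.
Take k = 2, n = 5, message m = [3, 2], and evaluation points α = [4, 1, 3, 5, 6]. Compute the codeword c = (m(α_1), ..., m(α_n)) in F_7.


c = [4, 5, 2, 6, 1]

Message polynomial: m(x) = 3 + 2·x (mod 7).
For each evaluation point α_i, compute m(α_i) mod 7:
  α_1 = 4: Horner steps 2 → 4, so m(4) = 4.
  α_2 = 1: Horner steps 2 → 5, so m(1) = 5.
  α_3 = 3: Horner steps 2 → 2, so m(3) = 2.
  α_4 = 5: Horner steps 2 → 6, so m(5) = 6.
  α_5 = 6: Horner steps 2 → 1, so m(6) = 1.
Codeword c = [4, 5, 2, 6, 1] ∈ F_7^5.


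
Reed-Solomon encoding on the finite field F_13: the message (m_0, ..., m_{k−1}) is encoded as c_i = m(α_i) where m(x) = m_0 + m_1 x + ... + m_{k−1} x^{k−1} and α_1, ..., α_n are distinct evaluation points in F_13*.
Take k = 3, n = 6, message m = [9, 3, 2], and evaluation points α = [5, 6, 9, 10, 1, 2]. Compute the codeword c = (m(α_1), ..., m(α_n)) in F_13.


c = [9, 8, 3, 5, 1, 10]

Message polynomial: m(x) = 9 + 3·x + 2·x^2 (mod 13).
For each evaluation point α_i, compute m(α_i) mod 13:
  α_1 = 5: Horner steps 2 → 0 → 9, so m(5) = 9.
  α_2 = 6: Horner steps 2 → 2 → 8, so m(6) = 8.
  α_3 = 9: Horner steps 2 → 8 → 3, so m(9) = 3.
  α_4 = 10: Horner steps 2 → 10 → 5, so m(10) = 5.
  α_5 = 1: Horner steps 2 → 5 → 1, so m(1) = 1.
  α_6 = 2: Horner steps 2 → 7 → 10, so m(2) = 10.
Codeword c = [9, 8, 3, 5, 1, 10] ∈ F_13^6.


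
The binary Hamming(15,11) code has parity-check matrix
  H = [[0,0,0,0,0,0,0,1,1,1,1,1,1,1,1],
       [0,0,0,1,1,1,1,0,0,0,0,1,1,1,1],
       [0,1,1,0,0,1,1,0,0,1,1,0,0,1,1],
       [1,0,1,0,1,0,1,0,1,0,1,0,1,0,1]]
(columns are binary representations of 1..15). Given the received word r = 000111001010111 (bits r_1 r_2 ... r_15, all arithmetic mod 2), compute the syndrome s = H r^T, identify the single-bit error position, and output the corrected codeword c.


s = (1, 0, 0, 1)^T, error position = 9, corrected codeword c = 000111000010111

Compute s = H r^T mod 2 one row at a time:
  s_1 = 0 + 1 + 0 + 1 + 0 + 1 + 1 + 1 = 5 ≡ 1 (mod 2).
  s_2 = 1 + 1 + 1 + 0 + 0 + 1 + 1 + 1 = 6 ≡ 0 (mod 2).
  s_3 = 0 + 0 + 1 + 0 + 0 + 1 + 1 + 1 = 4 ≡ 0 (mod 2).
  s_4 = 0 + 0 + 1 + 0 + 1 + 1 + 1 + 1 = 5 ≡ 1 (mod 2).
s = (1, 0, 0, 1)^T — this equals column 9 of H (binary 1001), so error is at position 9.
Correct: flip bit 9 of r = 000111001010111 to get c = 000111000010111.


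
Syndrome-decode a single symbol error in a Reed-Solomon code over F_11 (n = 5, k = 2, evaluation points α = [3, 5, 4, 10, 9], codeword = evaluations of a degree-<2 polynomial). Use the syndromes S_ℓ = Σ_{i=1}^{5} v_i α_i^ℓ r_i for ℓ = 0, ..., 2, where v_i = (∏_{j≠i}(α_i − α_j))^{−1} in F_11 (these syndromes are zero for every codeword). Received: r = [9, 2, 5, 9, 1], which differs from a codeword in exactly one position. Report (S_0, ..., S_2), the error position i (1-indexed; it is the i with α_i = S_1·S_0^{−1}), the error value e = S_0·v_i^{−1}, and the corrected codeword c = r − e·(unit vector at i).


S = (8, 2, 6), error at position 1, error magnitude e = 1, c = [8, 2, 5, 9, 1].

Step 1: column multipliers v_i = (∏_{j≠i}(α_i − α_j))^{−1} mod 11.
  i = 1 (α = 3): (3−5)(3−4)(3−10)(3−9) = (−2)·(−1)·(−7)·(−6) = 84 ≡ 7, so v_1 = 7^{−1} = 8 (mod 11).
  i = 2 (α = 5): (5−3)(5−4)(5−10)(5−9) = 2·1·(−5)·(−4) = 40 ≡ 7, so v_2 = 7^{−1} = 8 (mod 11).
  i = 3 (α = 4): (4−3)(4−5)(4−10)(4−9) = 1·(−1)·(−6)·(−5) = −30 ≡ 3, so v_3 = 3^{−1} = 4 (mod 11).
  i = 4 (α = 10): (10−3)(10−5)(10−4)(10−9) = 7·5·6·1 = 210 ≡ 1, so v_4 = 1^{−1} = 1 (mod 11).
  i = 5 (α = 9): (9−3)(9−5)(9−4)(9−10) = 6·4·5·(−1) = −120 ≡ 1, so v_5 = 1^{−1} = 1 (mod 11).
  v = [8, 8, 4, 1, 1].
Step 2: syndromes of r = [9, 2, 5, 9, 1] (all sums mod 11).
  S_0 = Σ v_i r_i = 8·9 + 8·2 + 4·5 + 1·9 + 1·1 = 118 ≡ 8.
  S_1 = Σ v_i α_i r_i = 8·3·9 + 8·5·2 + 4·4·5 + 1·10·9 + 1·9·1 = 475 ≡ 2.
  α_i^2 mod 11 = [9, 3, 5, 1, 4].
  S_2 = Σ v_i α_i^2 r_i = 8·9·9 + 8·3·2 + 4·5·5 + 1·1·9 + 1·4·1 = 809 ≡ 6.
  S = (8, 2, 6) ≠ 0, so r is not a codeword (an error is present).
Step 3: locate the error. For a single error e at position i, S_ℓ = v_i·e·α_i^ℓ, so α_err = S_1/S_0.
  S_0^{−1} = 8^{−1} = 7 (mod 11), so α_err = 2·7 = 14 ≡ 3 = α_1. Error position i = 1.
  Consistency check: S_2/S_1 = 6·6 = 36 ≡ 3 = α_err ✓ (single-error assumption holds).
Step 4: error magnitude e = S_0/v_1 = S_0·∏_{j≠1}(α_1 − α_j) = 8·7 = 56 ≡ 1 (mod 11).
Step 5: correct position 1: c_1 = r_1 − e = 9 − 1 ≡ 8 (mod 11). Hence c = [8, 2, 5, 9, 1].
  Check: interpolating c through the α_i gives m(x) = 6 + 8·x (degree < 2) with m(α_i) = c_i for every i, so c is indeed a codeword.


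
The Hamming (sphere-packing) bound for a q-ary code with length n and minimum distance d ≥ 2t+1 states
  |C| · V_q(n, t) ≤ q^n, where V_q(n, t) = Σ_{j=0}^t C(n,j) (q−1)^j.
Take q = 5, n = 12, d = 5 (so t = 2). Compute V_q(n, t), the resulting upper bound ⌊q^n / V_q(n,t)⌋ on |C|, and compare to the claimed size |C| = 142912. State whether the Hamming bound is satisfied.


V_q(n, t) = 1105, q^n = 244140625, Hamming bound = 220941, |C| = 142912 ≤ bound (satisfied).

Step 1: Compute V_q(n, t) = Σ_{j=0}^2 C(n, j) (q−1)^j.
  j = 0: C(12,0)·(4)^0 = 1·1 = 1.
  j = 1: C(12,1)·(4)^1 = 12·4 = 48.
  j = 2: C(12,2)·(4)^2 = 66·16 = 1056.
  V_q(n, t) = 1 + 48 + 1056 = 1105.
Step 2: q^n = 5^12 = 244140625.
Step 3: Hamming bound ⌊q^n / V_q(n,t)⌋ = ⌊244140625/1105⌋ = 220941.
Step 4: Compare |C| = 142912 to 220941: satisfied.
The claimed |C| lies below the Hamming bound.


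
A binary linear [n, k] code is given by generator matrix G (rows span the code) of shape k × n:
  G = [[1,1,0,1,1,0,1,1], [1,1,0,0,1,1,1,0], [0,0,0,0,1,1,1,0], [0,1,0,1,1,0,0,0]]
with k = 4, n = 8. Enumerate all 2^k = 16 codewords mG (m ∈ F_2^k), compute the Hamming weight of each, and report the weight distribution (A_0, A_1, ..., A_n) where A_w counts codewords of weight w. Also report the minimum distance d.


Weight distribution: A_0 = 1, A_2 = 1, A_3 = 6, A_4 = 5, A_5 = 2, A_6 = 1. Minimum distance d = 2.

Enumerate all 2^4 = 16 messages m ∈ F_2^4.
For each, compute codeword c = mG in F_2^8, then tally its weight.
  m = 0000 → c = 00000000, weight = 0.
  m = 1000 → c = 11011011, weight = 6.
  m = 0100 → c = 11001110, weight = 5.
  m = 1100 → c = 00010101, weight = 3.
  m = 0010 → c = 00001110, weight = 3.
  m = 1010 → c = 11010101, weight = 5.
  m = 0110 → c = 11000000, weight = 2.
  m = 1110 → c = 00011011, weight = 4.
  m = 0001 → c = 01011000, weight = 3.
  m = 1001 → c = 10000011, weight = 3.
  m = 0101 → c = 10010110, weight = 4.
  m = 1101 → c = 01001101, weight = 4.
  m = 0011 → c = 01010110, weight = 4.
  m = 1011 → c = 10001101, weight = 4.
  m = 0111 → c = 10011000, weight = 3.
  m = 1111 → c = 01000011, weight = 3.
Tally weights:
  weight 0: 1 codewords.
  weight 2: 1 codewords.
  weight 3: 6 codewords.
  weight 4: 5 codewords.
  weight 5: 2 codewords.
  weight 6: 1 codewords.
Minimum distance d = smallest w > 0 with A_w > 0 = 2.
Sanity: Σ A_w = 16 = 2^4 = 16 ✓.


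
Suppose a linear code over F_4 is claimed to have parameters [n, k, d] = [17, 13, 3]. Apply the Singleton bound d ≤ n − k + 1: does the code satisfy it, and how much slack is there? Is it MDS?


Singleton RHS = n − k + 1 = 5, slack = 2, bound satisfied, not MDS.

Singleton bound: d ≤ n − k + 1.
Here n = 17, k = 13, so n − k + 1 = 5.
Given d = 3, check d ≤ 5: YES.
Slack = (n − k + 1) − d = 2.
The code is NOT MDS (slack = 2 > 0).
Description: the claimed parameters are [17, 13, 3]_4; such a code would be non-MDS.


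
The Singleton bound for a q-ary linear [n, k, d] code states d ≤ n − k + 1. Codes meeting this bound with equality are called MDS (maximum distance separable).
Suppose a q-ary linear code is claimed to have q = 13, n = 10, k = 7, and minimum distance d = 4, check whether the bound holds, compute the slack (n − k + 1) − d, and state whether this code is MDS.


Singleton RHS = n − k + 1 = 4, slack = 0, bound satisfied, MDS.

Singleton bound: d ≤ n − k + 1.
Here n = 10, k = 7, so n − k + 1 = 4.
Given d = 4, check d ≤ 4: YES.
Slack = (n − k + 1) − d = 0.
The code is MDS (slack = 0).
Description: the claimed parameters are [10, 7, 4]_13; such a code would be MDS (meets Singleton bound).
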